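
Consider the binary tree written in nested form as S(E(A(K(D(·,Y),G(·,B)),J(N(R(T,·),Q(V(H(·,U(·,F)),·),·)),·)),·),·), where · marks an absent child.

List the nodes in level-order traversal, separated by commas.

S, E, A, K, J, D, G, N, Y, B, R, Q, T, V, H, U, F

Level-order visits nodes level by level from the root, left to right within each level.
Level 0: S
Level 1: E
Level 2: A
Level 3: K, J
Level 4: D, G, N
Level 5: Y, B, R, Q
Level 6: T, V
Level 7: H
Level 8: U
Level 9: F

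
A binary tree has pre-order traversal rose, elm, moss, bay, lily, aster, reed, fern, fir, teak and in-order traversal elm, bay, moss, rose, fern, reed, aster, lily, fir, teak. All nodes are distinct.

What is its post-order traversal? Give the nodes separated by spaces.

bay moss elm fern reed aster teak fir lily rose

The first element of pre-order is the root; it splits in-order into left and right subtrees.
Root rose: left subtree has 3 nodes {elm, bay, moss}, right has 6 {fern, reed, aster, lily, fir, teak}.
  Root elm: left subtree has 0 nodes { }, right has 2 {bay, moss}.
    Root moss: left subtree has 1 node {bay}, right has 0 { }.
  Root lily: left subtree has 3 nodes {fern, reed, aster}, right has 2 {fir, teak}.
    Root aster: left subtree has 2 nodes {fern, reed}, right has 0 { }.
      Root reed: left subtree has 1 node {fern}, right has 0 { }.
    Root fir: left subtree has 0 nodes { }, right has 1 {teak}.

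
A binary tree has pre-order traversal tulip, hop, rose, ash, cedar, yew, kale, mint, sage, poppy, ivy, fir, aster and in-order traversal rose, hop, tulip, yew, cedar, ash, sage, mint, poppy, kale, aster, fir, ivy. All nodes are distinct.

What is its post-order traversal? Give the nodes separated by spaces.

The first element of pre-order is the root; it splits in-order into left and right subtrees.
Root tulip: left subtree has 2 nodes {rose, hop}, right has 10 {yew, cedar, ash, sage, mint, poppy, kale, aster, fir, ivy}.
  Root hop: left subtree has 1 node {rose}, right has 0 { }.
  Root ash: left subtree has 2 nodes {yew, cedar}, right has 7 {sage, mint, poppy, kale, aster, fir, ivy}.
    Root cedar: left subtree has 1 node {yew}, right has 0 { }.
    Root kale: left subtree has 3 nodes {sage, mint, poppy}, right has 3 {aster, fir, ivy}.
      Root mint: left subtree has 1 node {sage}, right has 1 {poppy}.
      Root ivy: left subtree has 2 nodes {aster, fir}, right has 0 { }.
        Root fir: left subtree has 1 node {aster}, right has 0 { }.

rose hop yew cedar sage poppy mint aster fir ivy kale ash tulip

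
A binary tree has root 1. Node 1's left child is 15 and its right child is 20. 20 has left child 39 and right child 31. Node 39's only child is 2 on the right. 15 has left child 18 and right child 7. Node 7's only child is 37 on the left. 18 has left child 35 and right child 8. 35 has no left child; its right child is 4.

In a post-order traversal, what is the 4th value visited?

Post-order visits the left subtree, then the right subtree, then the node.
At 1: go left to 15.
  At 15: go left to 18.
    At 18: go left to 35.
      At 35: no left child.
      At 35: go right to 4.
        4 is a leaf — visit 4.
      Visit 35.
    At 18: go right to 8.
      8 is a leaf — visit 8.
    Visit 18.
  At 15: go right to 7.
    At 7: go left to 37.
      37 is a leaf — visit 37.
    At 7: no right child.
    Visit 7.
  Visit 15.
At 1: go right to 20.
  At 20: go left to 39.
    At 39: no left child.
    At 39: go right to 2.
      2 is a leaf — visit 2.
    Visit 39.
  At 20: go right to 31.
    31 is a leaf — visit 31.
  Visit 20.
Visit 1.
Full post-order sequence: 4, 35, 8, 18, 37, 7, 15, 2, 39, 31, 20, 1.

18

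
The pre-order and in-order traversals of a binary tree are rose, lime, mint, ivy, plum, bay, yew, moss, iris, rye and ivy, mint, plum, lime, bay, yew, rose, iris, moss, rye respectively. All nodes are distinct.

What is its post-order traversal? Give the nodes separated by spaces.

ivy plum mint yew bay lime iris rye moss rose

The first element of pre-order is the root; it splits in-order into left and right subtrees.
Root rose: left subtree has 6 nodes {ivy, mint, plum, lime, bay, yew}, right has 3 {iris, moss, rye}.
  Root lime: left subtree has 3 nodes {ivy, mint, plum}, right has 2 {bay, yew}.
    Root mint: left subtree has 1 node {ivy}, right has 1 {plum}.
    Root bay: left subtree has 0 nodes { }, right has 1 {yew}.
  Root moss: left subtree has 1 node {iris}, right has 1 {rye}.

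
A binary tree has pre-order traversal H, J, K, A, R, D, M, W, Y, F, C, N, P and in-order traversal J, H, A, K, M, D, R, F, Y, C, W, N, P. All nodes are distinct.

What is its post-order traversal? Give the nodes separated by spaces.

J A M D F C Y P N W R K H

The first element of pre-order is the root; it splits in-order into left and right subtrees.
Root H: left subtree has 1 node {J}, right has 11 {A, K, M, D, R, F, Y, C, W, N, P}.
  Root K: left subtree has 1 node {A}, right has 9 {M, D, R, F, Y, C, W, N, P}.
    Root R: left subtree has 2 nodes {M, D}, right has 6 {F, Y, C, W, N, P}.
      Root D: left subtree has 1 node {M}, right has 0 { }.
      Root W: left subtree has 3 nodes {F, Y, C}, right has 2 {N, P}.
        Root Y: left subtree has 1 node {F}, right has 1 {C}.
        Root N: left subtree has 0 nodes { }, right has 1 {P}.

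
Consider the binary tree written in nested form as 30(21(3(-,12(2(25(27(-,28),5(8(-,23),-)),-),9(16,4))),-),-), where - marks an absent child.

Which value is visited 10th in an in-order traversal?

16

In-order visits the left subtree, then the node, then the right subtree.
At 30: go left to 21.
  At 21: go left to 3.
    At 3: no left child.
    Visit 3.
    At 3: go right to 12.
      At 12: go left to 2.
        At 2: go left to 25.
          At 25: go left to 27.
            At 27: no left child.
            Visit 27.
            At 27: go right to 28.
              28 is a leaf — visit 28.
          Visit 25.
          At 25: go right to 5.
            At 5: go left to 8.
              At 8: no left child.
              Visit 8.
              At 8: go right to 23.
                23 is a leaf — visit 23.
            Visit 5.
            At 5: no right child.
        Visit 2.
        At 2: no right child.
      Visit 12.
      At 12: go right to 9.
        At 9: go left to 16.
          16 is a leaf — visit 16.
        Visit 9.
        At 9: go right to 4.
          4 is a leaf — visit 4.
  Visit 21.
  At 21: no right child.
Visit 30.
At 30: no right child.
Full in-order sequence: 3, 27, 28, 25, 8, 23, 5, 2, 12, 16, 9, 4, 21, 30.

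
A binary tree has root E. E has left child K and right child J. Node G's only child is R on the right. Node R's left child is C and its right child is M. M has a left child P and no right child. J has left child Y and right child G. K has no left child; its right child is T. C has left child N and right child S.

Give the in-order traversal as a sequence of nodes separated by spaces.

K T E Y J G N C S R P M

In-order visits the left subtree, then the node, then the right subtree.
At E: go left to K.
  At K: no left child.
  Visit K.
  At K: go right to T.
    T is a leaf — visit T.
Visit E.
At E: go right to J.
  At J: go left to Y.
    Y is a leaf — visit Y.
  Visit J.
  At J: go right to G.
    At G: no left child.
    Visit G.
    At G: go right to R.
      At R: go left to C.
        At C: go left to N.
          N is a leaf — visit N.
        Visit C.
        At C: go right to S.
          S is a leaf — visit S.
      Visit R.
      At R: go right to M.
        At M: go left to P.
          P is a leaf — visit P.
        Visit M.
        At M: no right child.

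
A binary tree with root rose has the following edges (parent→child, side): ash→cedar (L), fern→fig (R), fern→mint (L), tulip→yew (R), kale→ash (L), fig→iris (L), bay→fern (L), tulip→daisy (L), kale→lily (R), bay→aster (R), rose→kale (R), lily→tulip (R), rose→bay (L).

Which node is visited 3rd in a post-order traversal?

Post-order visits the left subtree, then the right subtree, then the node.
At rose: go left to bay.
  At bay: go left to fern.
    At fern: go left to mint.
      mint is a leaf — visit mint.
    At fern: go right to fig.
      At fig: go left to iris.
        iris is a leaf — visit iris.
      At fig: no right child.
      Visit fig.
    Visit fern.
  At bay: go right to aster.
    aster is a leaf — visit aster.
  Visit bay.
At rose: go right to kale.
  At kale: go left to ash.
    At ash: go left to cedar.
      cedar is a leaf — visit cedar.
    At ash: no right child.
    Visit ash.
  At kale: go right to lily.
    At lily: no left child.
    At lily: go right to tulip.
      At tulip: go left to daisy.
        daisy is a leaf — visit daisy.
      At tulip: go right to yew.
        yew is a leaf — visit yew.
      Visit tulip.
    Visit lily.
  Visit kale.
Visit rose.
Full post-order sequence: mint, iris, fig, fern, aster, bay, cedar, ash, daisy, yew, tulip, lily, kale, rose.

fig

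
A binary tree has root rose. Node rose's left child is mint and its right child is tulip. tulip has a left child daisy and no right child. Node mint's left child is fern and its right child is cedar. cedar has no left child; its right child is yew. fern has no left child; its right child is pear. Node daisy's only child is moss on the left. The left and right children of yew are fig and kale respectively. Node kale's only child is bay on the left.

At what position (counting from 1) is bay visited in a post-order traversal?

Post-order visits the left subtree, then the right subtree, then the node.
At rose: go left to mint.
  At mint: go left to fern.
    At fern: no left child.
    At fern: go right to pear.
      pear is a leaf — visit pear.
    Visit fern.
  At mint: go right to cedar.
    At cedar: no left child.
    At cedar: go right to yew.
      At yew: go left to fig.
        fig is a leaf — visit fig.
      At yew: go right to kale.
        At kale: go left to bay.
          bay is a leaf — visit bay.
        At kale: no right child.
        Visit kale.
      Visit yew.
    Visit cedar.
  Visit mint.
At rose: go right to tulip.
  At tulip: go left to daisy.
    At daisy: go left to moss.
      moss is a leaf — visit moss.
    At daisy: no right child.
    Visit daisy.
  At tulip: no right child.
  Visit tulip.
Visit rose.
Full post-order sequence: pear, fern, fig, bay, kale, yew, cedar, mint, moss, daisy, tulip, rose.

4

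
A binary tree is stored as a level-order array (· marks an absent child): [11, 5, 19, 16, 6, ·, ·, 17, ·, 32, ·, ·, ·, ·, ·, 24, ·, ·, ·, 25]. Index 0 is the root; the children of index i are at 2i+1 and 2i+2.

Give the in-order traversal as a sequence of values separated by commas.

In-order visits the left subtree, then the node, then the right subtree.
At 11: go left to 5.
  At 5: go left to 16.
    At 16: go left to 17.
      At 17: go left to 24.
        24 is a leaf — visit 24.
      Visit 17.
      At 17: no right child.
    Visit 16.
    At 16: no right child.
  Visit 5.
  At 5: go right to 6.
    At 6: go left to 32.
      At 32: go left to 25.
        25 is a leaf — visit 25.
      Visit 32.
      At 32: no right child.
    Visit 6.
    At 6: no right child.
Visit 11.
At 11: go right to 19.
  19 is a leaf — visit 19.

24, 17, 16, 5, 25, 32, 6, 11, 19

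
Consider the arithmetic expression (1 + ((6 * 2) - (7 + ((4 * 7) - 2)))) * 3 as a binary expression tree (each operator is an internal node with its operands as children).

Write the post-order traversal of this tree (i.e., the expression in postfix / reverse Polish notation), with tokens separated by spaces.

Post-order on an expression tree gives postfix notation: for each operator, emit left operand, right operand, then the operator.

1 6 2 * 7 4 7 * 2 - + - + 3 *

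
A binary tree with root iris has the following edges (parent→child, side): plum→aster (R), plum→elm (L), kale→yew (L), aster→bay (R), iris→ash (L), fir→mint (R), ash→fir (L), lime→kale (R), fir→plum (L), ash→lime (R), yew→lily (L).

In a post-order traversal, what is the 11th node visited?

Post-order visits the left subtree, then the right subtree, then the node.
At iris: go left to ash.
  At ash: go left to fir.
    At fir: go left to plum.
      At plum: go left to elm.
        elm is a leaf — visit elm.
      At plum: go right to aster.
        At aster: no left child.
        At aster: go right to bay.
          bay is a leaf — visit bay.
        Visit aster.
      Visit plum.
    At fir: go right to mint.
      mint is a leaf — visit mint.
    Visit fir.
  At ash: go right to lime.
    At lime: no left child.
    At lime: go right to kale.
      At kale: go left to yew.
        At yew: go left to lily.
          lily is a leaf — visit lily.
        At yew: no right child.
        Visit yew.
      At kale: no right child.
      Visit kale.
    Visit lime.
  Visit ash.
At iris: no right child.
Visit iris.
Full post-order sequence: elm, bay, aster, plum, mint, fir, lily, yew, kale, lime, ash, iris.

ash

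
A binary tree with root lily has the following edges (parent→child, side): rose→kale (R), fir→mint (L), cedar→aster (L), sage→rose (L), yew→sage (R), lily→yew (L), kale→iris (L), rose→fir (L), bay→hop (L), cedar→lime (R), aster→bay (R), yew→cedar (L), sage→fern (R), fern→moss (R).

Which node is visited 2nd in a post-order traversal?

Post-order visits the left subtree, then the right subtree, then the node.
At lily: go left to yew.
  At yew: go left to cedar.
    At cedar: go left to aster.
      At aster: no left child.
      At aster: go right to bay.
        At bay: go left to hop.
          hop is a leaf — visit hop.
        At bay: no right child.
        Visit bay.
      Visit aster.
    At cedar: go right to lime.
      lime is a leaf — visit lime.
    Visit cedar.
  At yew: go right to sage.
    At sage: go left to rose.
      At rose: go left to fir.
        At fir: go left to mint.
          mint is a leaf — visit mint.
        At fir: no right child.
        Visit fir.
      At rose: go right to kale.
        At kale: go left to iris.
          iris is a leaf — visit iris.
        At kale: no right child.
        Visit kale.
      Visit rose.
    At sage: go right to fern.
      At fern: no left child.
      At fern: go right to moss.
        moss is a leaf — visit moss.
      Visit fern.
    Visit sage.
  Visit yew.
At lily: no right child.
Visit lily.
Full post-order sequence: hop, bay, aster, lime, cedar, mint, fir, iris, kale, rose, moss, fern, sage, yew, lily.

bay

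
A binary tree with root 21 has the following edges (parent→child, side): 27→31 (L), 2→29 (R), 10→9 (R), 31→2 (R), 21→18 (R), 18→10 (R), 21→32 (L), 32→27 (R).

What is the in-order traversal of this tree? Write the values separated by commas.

32, 31, 2, 29, 27, 21, 18, 10, 9

In-order visits the left subtree, then the node, then the right subtree.
At 21: go left to 32.
  At 32: no left child.
  Visit 32.
  At 32: go right to 27.
    At 27: go left to 31.
      At 31: no left child.
      Visit 31.
      At 31: go right to 2.
        At 2: no left child.
        Visit 2.
        At 2: go right to 29.
          29 is a leaf — visit 29.
    Visit 27.
    At 27: no right child.
Visit 21.
At 21: go right to 18.
  At 18: no left child.
  Visit 18.
  At 18: go right to 10.
    At 10: no left child.
    Visit 10.
    At 10: go right to 9.
      9 is a leaf — visit 9.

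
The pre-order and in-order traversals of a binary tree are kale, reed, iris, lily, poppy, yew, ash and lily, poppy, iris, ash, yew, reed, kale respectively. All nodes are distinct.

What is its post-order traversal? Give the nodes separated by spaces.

The first element of pre-order is the root; it splits in-order into left and right subtrees.
Root kale: left subtree has 6 nodes {lily, poppy, iris, ash, yew, reed}, right has 0 { }.
  Root reed: left subtree has 5 nodes {lily, poppy, iris, ash, yew}, right has 0 { }.
    Root iris: left subtree has 2 nodes {lily, poppy}, right has 2 {ash, yew}.
      Root lily: left subtree has 0 nodes { }, right has 1 {poppy}.
      Root yew: left subtree has 1 node {ash}, right has 0 { }.

poppy lily ash yew iris reed kale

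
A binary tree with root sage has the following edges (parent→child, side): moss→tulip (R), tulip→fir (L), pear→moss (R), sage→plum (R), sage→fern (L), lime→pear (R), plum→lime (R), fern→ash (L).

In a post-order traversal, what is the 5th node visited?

moss

Post-order visits the left subtree, then the right subtree, then the node.
At sage: go left to fern.
  At fern: go left to ash.
    ash is a leaf — visit ash.
  At fern: no right child.
  Visit fern.
At sage: go right to plum.
  At plum: no left child.
  At plum: go right to lime.
    At lime: no left child.
    At lime: go right to pear.
      At pear: no left child.
      At pear: go right to moss.
        At moss: no left child.
        At moss: go right to tulip.
          At tulip: go left to fir.
            fir is a leaf — visit fir.
          At tulip: no right child.
          Visit tulip.
        Visit moss.
      Visit pear.
    Visit lime.
  Visit plum.
Visit sage.
Full post-order sequence: ash, fern, fir, tulip, moss, pear, lime, plum, sage.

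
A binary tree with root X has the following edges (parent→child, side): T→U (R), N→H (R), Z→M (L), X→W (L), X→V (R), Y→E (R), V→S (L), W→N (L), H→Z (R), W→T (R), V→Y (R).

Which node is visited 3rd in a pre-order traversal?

Pre-order visits the node, then its left subtree, then its right subtree.
Visit X.
At X: go left to W.
  Visit W.
  At W: go left to N.
    Visit N.
    At N: no left child.
    At N: go right to H.
      Visit H.
      At H: no left child.
      At H: go right to Z.
        Visit Z.
        At Z: go left to M.
          M is a leaf — visit M.
        At Z: no right child.
  At W: go right to T.
    Visit T.
    At T: no left child.
    At T: go right to U.
      U is a leaf — visit U.
At X: go right to V.
  Visit V.
  At V: go left to S.
    S is a leaf — visit S.
  At V: go right to Y.
    Visit Y.
    At Y: no left child.
    At Y: go right to E.
      E is a leaf — visit E.
Full pre-order sequence: X, W, N, H, Z, M, T, U, V, S, Y, E.

N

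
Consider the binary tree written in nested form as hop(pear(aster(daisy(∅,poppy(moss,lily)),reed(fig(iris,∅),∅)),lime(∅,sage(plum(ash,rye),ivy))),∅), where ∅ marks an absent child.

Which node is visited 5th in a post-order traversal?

Post-order visits the left subtree, then the right subtree, then the node.
At hop: go left to pear.
  At pear: go left to aster.
    At aster: go left to daisy.
      At daisy: no left child.
      At daisy: go right to poppy.
        At poppy: go left to moss.
          moss is a leaf — visit moss.
        At poppy: go right to lily.
          lily is a leaf — visit lily.
        Visit poppy.
      Visit daisy.
    At aster: go right to reed.
      At reed: go left to fig.
        At fig: go left to iris.
          iris is a leaf — visit iris.
        At fig: no right child.
        Visit fig.
      At reed: no right child.
      Visit reed.
    Visit aster.
  At pear: go right to lime.
    At lime: no left child.
    At lime: go right to sage.
      At sage: go left to plum.
        At plum: go left to ash.
          ash is a leaf — visit ash.
        At plum: go right to rye.
          rye is a leaf — visit rye.
        Visit plum.
      At sage: go right to ivy.
        ivy is a leaf — visit ivy.
      Visit sage.
    Visit lime.
  Visit pear.
At hop: no right child.
Visit hop.
Full post-order sequence: moss, lily, poppy, daisy, iris, fig, reed, aster, ash, rye, plum, ivy, sage, lime, pear, hop.

iris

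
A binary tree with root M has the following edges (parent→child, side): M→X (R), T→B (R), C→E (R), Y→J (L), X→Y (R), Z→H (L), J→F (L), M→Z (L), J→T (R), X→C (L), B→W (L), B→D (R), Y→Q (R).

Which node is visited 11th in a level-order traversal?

T

Level-order visits nodes level by level from the root, left to right within each level.
Level 0: M
Level 1: Z, X
Level 2: H, C, Y
Level 3: E, J, Q
Level 4: F, T
Level 5: B
Level 6: W, D
Full level-order sequence: M, Z, X, H, C, Y, E, J, Q, F, T, B, W, D.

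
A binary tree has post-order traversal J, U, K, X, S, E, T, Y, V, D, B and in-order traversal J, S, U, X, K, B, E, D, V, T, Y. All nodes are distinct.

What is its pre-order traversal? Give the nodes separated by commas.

B, S, J, X, U, K, D, E, V, Y, T

The last element of post-order is the root; it splits in-order into left and right subtrees.
Root B: left subtree has 5 nodes {J, S, U, X, K}, right has 5 {E, D, V, T, Y}.
  Root S: left subtree has 1 node {J}, right has 3 {U, X, K}.
    Root X: left subtree has 1 node {U}, right has 1 {K}.
  Root D: left subtree has 1 node {E}, right has 3 {V, T, Y}.
    Root V: left subtree has 0 nodes { }, right has 2 {T, Y}.
      Root Y: left subtree has 1 node {T}, right has 0 { }.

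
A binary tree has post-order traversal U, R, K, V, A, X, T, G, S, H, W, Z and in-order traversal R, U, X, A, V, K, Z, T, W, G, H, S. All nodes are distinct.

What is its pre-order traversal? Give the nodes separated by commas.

Z, X, R, U, A, V, K, W, T, H, G, S

The last element of post-order is the root; it splits in-order into left and right subtrees.
Root Z: left subtree has 6 nodes {R, U, X, A, V, K}, right has 5 {T, W, G, H, S}.
  Root X: left subtree has 2 nodes {R, U}, right has 3 {A, V, K}.
    Root R: left subtree has 0 nodes { }, right has 1 {U}.
    Root A: left subtree has 0 nodes { }, right has 2 {V, K}.
      Root V: left subtree has 0 nodes { }, right has 1 {K}.
  Root W: left subtree has 1 node {T}, right has 3 {G, H, S}.
    Root H: left subtree has 1 node {G}, right has 1 {S}.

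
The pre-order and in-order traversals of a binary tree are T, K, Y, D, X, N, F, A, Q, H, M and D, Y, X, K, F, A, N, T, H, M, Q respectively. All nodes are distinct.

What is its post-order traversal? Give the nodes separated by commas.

D, X, Y, A, F, N, K, M, H, Q, T

The first element of pre-order is the root; it splits in-order into left and right subtrees.
Root T: left subtree has 7 nodes {D, Y, X, K, F, A, N}, right has 3 {H, M, Q}.
  Root K: left subtree has 3 nodes {D, Y, X}, right has 3 {F, A, N}.
    Root Y: left subtree has 1 node {D}, right has 1 {X}.
    Root N: left subtree has 2 nodes {F, A}, right has 0 { }.
      Root F: left subtree has 0 nodes { }, right has 1 {A}.
  Root Q: left subtree has 2 nodes {H, M}, right has 0 { }.
    Root H: left subtree has 0 nodes { }, right has 1 {M}.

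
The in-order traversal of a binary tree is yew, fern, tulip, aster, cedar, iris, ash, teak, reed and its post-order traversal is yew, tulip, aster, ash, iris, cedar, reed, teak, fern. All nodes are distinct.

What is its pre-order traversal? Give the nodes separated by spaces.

The last element of post-order is the root; it splits in-order into left and right subtrees.
Root fern: left subtree has 1 node {yew}, right has 7 {tulip, aster, cedar, iris, ash, teak, reed}.
  Root teak: left subtree has 5 nodes {tulip, aster, cedar, iris, ash}, right has 1 {reed}.
    Root cedar: left subtree has 2 nodes {tulip, aster}, right has 2 {iris, ash}.
      Root aster: left subtree has 1 node {tulip}, right has 0 { }.
      Root iris: left subtree has 0 nodes { }, right has 1 {ash}.

fern yew teak cedar aster tulip iris ash reed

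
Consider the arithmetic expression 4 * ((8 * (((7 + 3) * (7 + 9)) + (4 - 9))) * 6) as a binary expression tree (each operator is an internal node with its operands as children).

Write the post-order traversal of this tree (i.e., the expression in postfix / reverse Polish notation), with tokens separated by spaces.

4 8 7 3 + 7 9 + * 4 9 - + * 6 * *

Post-order on an expression tree gives postfix notation: for each operator, emit left operand, right operand, then the operator.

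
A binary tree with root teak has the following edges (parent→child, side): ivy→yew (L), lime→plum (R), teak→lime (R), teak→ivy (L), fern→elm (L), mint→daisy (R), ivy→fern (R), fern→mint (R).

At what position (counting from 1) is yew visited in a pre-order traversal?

Pre-order visits the node, then its left subtree, then its right subtree.
Visit teak.
At teak: go left to ivy.
  Visit ivy.
  At ivy: go left to yew.
    yew is a leaf — visit yew.
  At ivy: go right to fern.
    Visit fern.
    At fern: go left to elm.
      elm is a leaf — visit elm.
    At fern: go right to mint.
      Visit mint.
      At mint: no left child.
      At mint: go right to daisy.
        daisy is a leaf — visit daisy.
At teak: go right to lime.
  Visit lime.
  At lime: no left child.
  At lime: go right to plum.
    plum is a leaf — visit plum.
Full pre-order sequence: teak, ivy, yew, fern, elm, mint, daisy, lime, plum.

3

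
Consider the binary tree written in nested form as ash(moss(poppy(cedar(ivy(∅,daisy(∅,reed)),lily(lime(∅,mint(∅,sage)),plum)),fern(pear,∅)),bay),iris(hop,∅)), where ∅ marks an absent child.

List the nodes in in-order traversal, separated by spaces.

ivy daisy reed cedar lime mint sage lily plum poppy pear fern moss bay ash hop iris

In-order visits the left subtree, then the node, then the right subtree.
At ash: go left to moss.
  At moss: go left to poppy.
    At poppy: go left to cedar.
      At cedar: go left to ivy.
        At ivy: no left child.
        Visit ivy.
        At ivy: go right to daisy.
          At daisy: no left child.
          Visit daisy.
          At daisy: go right to reed.
            reed is a leaf — visit reed.
      Visit cedar.
      At cedar: go right to lily.
        At lily: go left to lime.
          At lime: no left child.
          Visit lime.
          At lime: go right to mint.
            At mint: no left child.
            Visit mint.
            At mint: go right to sage.
              sage is a leaf — visit sage.
        Visit lily.
        At lily: go right to plum.
          plum is a leaf — visit plum.
    Visit poppy.
    At poppy: go right to fern.
      At fern: go left to pear.
        pear is a leaf — visit pear.
      Visit fern.
      At fern: no right child.
  Visit moss.
  At moss: go right to bay.
    bay is a leaf — visit bay.
Visit ash.
At ash: go right to iris.
  At iris: go left to hop.
    hop is a leaf — visit hop.
  Visit iris.
  At iris: no right child.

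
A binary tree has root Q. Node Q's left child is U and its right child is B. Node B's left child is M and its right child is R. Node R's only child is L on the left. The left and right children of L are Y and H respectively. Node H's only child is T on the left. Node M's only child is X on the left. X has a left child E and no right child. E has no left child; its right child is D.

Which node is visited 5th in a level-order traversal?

R

Level-order visits nodes level by level from the root, left to right within each level.
Level 0: Q
Level 1: U, B
Level 2: M, R
Level 3: X, L
Level 4: E, Y, H
Level 5: D, T
Full level-order sequence: Q, U, B, M, R, X, L, E, Y, H, D, T.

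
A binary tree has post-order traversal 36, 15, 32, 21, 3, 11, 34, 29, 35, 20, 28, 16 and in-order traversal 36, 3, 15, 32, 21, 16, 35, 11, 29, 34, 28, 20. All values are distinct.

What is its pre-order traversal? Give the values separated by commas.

The last element of post-order is the root; it splits in-order into left and right subtrees.
Root 16: left subtree has 5 nodes {36, 3, 15, 32, 21}, right has 6 {35, 11, 29, 34, 28, 20}.
  Root 3: left subtree has 1 node {36}, right has 3 {15, 32, 21}.
    Root 21: left subtree has 2 nodes {15, 32}, right has 0 { }.
      Root 32: left subtree has 1 node {15}, right has 0 { }.
  Root 28: left subtree has 4 nodes {35, 11, 29, 34}, right has 1 {20}.
    Root 35: left subtree has 0 nodes { }, right has 3 {11, 29, 34}.
      Root 29: left subtree has 1 node {11}, right has 1 {34}.

16, 3, 36, 21, 32, 15, 28, 35, 29, 11, 34, 20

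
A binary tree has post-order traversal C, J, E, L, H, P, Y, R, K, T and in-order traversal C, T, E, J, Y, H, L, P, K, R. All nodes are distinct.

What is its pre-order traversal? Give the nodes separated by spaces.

T C K Y E J P H L R

The last element of post-order is the root; it splits in-order into left and right subtrees.
Root T: left subtree has 1 node {C}, right has 8 {E, J, Y, H, L, P, K, R}.
  Root K: left subtree has 6 nodes {E, J, Y, H, L, P}, right has 1 {R}.
    Root Y: left subtree has 2 nodes {E, J}, right has 3 {H, L, P}.
      Root E: left subtree has 0 nodes { }, right has 1 {J}.
      Root P: left subtree has 2 nodes {H, L}, right has 0 { }.
        Root H: left subtree has 0 nodes { }, right has 1 {L}.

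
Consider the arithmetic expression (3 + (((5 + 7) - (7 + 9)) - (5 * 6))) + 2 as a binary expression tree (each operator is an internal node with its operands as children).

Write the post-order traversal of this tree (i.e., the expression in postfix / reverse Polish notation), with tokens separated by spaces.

Post-order on an expression tree gives postfix notation: for each operator, emit left operand, right operand, then the operator.

3 5 7 + 7 9 + - 5 6 * - + 2 +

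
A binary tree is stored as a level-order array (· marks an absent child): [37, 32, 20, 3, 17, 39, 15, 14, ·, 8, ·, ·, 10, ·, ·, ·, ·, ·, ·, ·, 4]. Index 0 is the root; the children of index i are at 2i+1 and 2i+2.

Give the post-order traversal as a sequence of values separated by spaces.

Post-order visits the left subtree, then the right subtree, then the node.
At 37: go left to 32.
  At 32: go left to 3.
    At 3: go left to 14.
      14 is a leaf — visit 14.
    At 3: no right child.
    Visit 3.
  At 32: go right to 17.
    At 17: go left to 8.
      At 8: no left child.
      At 8: go right to 4.
        4 is a leaf — visit 4.
      Visit 8.
    At 17: no right child.
    Visit 17.
  Visit 32.
At 37: go right to 20.
  At 20: go left to 39.
    At 39: no left child.
    At 39: go right to 10.
      10 is a leaf — visit 10.
    Visit 39.
  At 20: go right to 15.
    15 is a leaf — visit 15.
  Visit 20.
Visit 37.

14 3 4 8 17 32 10 39 15 20 37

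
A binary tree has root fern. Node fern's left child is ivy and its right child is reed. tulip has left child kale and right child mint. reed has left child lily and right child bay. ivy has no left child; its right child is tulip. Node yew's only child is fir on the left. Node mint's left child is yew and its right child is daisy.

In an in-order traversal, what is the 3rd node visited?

tulip

In-order visits the left subtree, then the node, then the right subtree.
At fern: go left to ivy.
  At ivy: no left child.
  Visit ivy.
  At ivy: go right to tulip.
    At tulip: go left to kale.
      kale is a leaf — visit kale.
    Visit tulip.
    At tulip: go right to mint.
      At mint: go left to yew.
        At yew: go left to fir.
          fir is a leaf — visit fir.
        Visit yew.
        At yew: no right child.
      Visit mint.
      At mint: go right to daisy.
        daisy is a leaf — visit daisy.
Visit fern.
At fern: go right to reed.
  At reed: go left to lily.
    lily is a leaf — visit lily.
  Visit reed.
  At reed: go right to bay.
    bay is a leaf — visit bay.
Full in-order sequence: ivy, kale, tulip, fir, yew, mint, daisy, fern, lily, reed, bay.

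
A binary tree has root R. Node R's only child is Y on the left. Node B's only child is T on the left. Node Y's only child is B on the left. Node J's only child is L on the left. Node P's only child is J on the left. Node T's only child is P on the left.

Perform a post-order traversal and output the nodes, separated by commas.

Post-order visits the left subtree, then the right subtree, then the node.
At R: go left to Y.
  At Y: go left to B.
    At B: go left to T.
      At T: go left to P.
        At P: go left to J.
          At J: go left to L.
            L is a leaf — visit L.
          At J: no right child.
          Visit J.
        At P: no right child.
        Visit P.
      At T: no right child.
      Visit T.
    At B: no right child.
    Visit B.
  At Y: no right child.
  Visit Y.
At R: no right child.
Visit R.

L, J, P, T, B, Y, R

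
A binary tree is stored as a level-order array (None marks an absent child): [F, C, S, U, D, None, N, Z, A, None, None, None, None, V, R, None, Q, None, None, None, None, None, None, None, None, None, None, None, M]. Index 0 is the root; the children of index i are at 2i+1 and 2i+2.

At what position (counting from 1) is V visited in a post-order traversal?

8

Post-order visits the left subtree, then the right subtree, then the node.
At F: go left to C.
  At C: go left to U.
    At U: go left to Z.
      At Z: no left child.
      At Z: go right to Q.
        Q is a leaf — visit Q.
      Visit Z.
    At U: go right to A.
      A is a leaf — visit A.
    Visit U.
  At C: go right to D.
    D is a leaf — visit D.
  Visit C.
At F: go right to S.
  At S: no left child.
  At S: go right to N.
    At N: go left to V.
      At V: no left child.
      At V: go right to M.
        M is a leaf — visit M.
      Visit V.
    At N: go right to R.
      R is a leaf — visit R.
    Visit N.
  Visit S.
Visit F.
Full post-order sequence: Q, Z, A, U, D, C, M, V, R, N, S, F.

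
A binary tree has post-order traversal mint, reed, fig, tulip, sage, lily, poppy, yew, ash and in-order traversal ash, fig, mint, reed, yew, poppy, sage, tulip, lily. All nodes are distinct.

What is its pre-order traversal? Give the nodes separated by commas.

ash, yew, fig, reed, mint, poppy, lily, sage, tulip

The last element of post-order is the root; it splits in-order into left and right subtrees.
Root ash: left subtree has 0 nodes { }, right has 8 {fig, mint, reed, yew, poppy, sage, tulip, lily}.
  Root yew: left subtree has 3 nodes {fig, mint, reed}, right has 4 {poppy, sage, tulip, lily}.
    Root fig: left subtree has 0 nodes { }, right has 2 {mint, reed}.
      Root reed: left subtree has 1 node {mint}, right has 0 { }.
    Root poppy: left subtree has 0 nodes { }, right has 3 {sage, tulip, lily}.
      Root lily: left subtree has 2 nodes {sage, tulip}, right has 0 { }.
        Root sage: left subtree has 0 nodes { }, right has 1 {tulip}.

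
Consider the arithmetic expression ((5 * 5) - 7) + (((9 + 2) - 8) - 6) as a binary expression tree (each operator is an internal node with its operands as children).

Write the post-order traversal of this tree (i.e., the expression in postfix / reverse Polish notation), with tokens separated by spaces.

5 5 * 7 - 9 2 + 8 - 6 - +

Post-order on an expression tree gives postfix notation: for each operator, emit left operand, right operand, then the operator.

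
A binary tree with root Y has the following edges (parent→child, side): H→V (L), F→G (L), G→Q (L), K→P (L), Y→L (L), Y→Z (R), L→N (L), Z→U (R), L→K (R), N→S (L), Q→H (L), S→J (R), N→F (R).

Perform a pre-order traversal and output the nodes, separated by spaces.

Y L N S J F G Q H V K P Z U

Pre-order visits the node, then its left subtree, then its right subtree.
Visit Y.
At Y: go left to L.
  Visit L.
  At L: go left to N.
    Visit N.
    At N: go left to S.
      Visit S.
      At S: no left child.
      At S: go right to J.
        J is a leaf — visit J.
    At N: go right to F.
      Visit F.
      At F: go left to G.
        Visit G.
        At G: go left to Q.
          Visit Q.
          At Q: go left to H.
            Visit H.
            At H: go left to V.
              V is a leaf — visit V.
            At H: no right child.
          At Q: no right child.
        At G: no right child.
      At F: no right child.
  At L: go right to K.
    Visit K.
    At K: go left to P.
      P is a leaf — visit P.
    At K: no right child.
At Y: go right to Z.
  Visit Z.
  At Z: no left child.
  At Z: go right to U.
    U is a leaf — visit U.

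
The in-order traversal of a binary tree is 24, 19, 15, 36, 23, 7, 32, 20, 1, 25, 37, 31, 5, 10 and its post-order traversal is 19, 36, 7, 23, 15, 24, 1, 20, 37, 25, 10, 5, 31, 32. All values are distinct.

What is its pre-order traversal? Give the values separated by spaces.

The last element of post-order is the root; it splits in-order into left and right subtrees.
Root 32: left subtree has 6 nodes {24, 19, 15, 36, 23, 7}, right has 7 {20, 1, 25, 37, 31, 5, 10}.
  Root 24: left subtree has 0 nodes { }, right has 5 {19, 15, 36, 23, 7}.
    Root 15: left subtree has 1 node {19}, right has 3 {36, 23, 7}.
      Root 23: left subtree has 1 node {36}, right has 1 {7}.
  Root 31: left subtree has 4 nodes {20, 1, 25, 37}, right has 2 {5, 10}.
    Root 25: left subtree has 2 nodes {20, 1}, right has 1 {37}.
      Root 20: left subtree has 0 nodes { }, right has 1 {1}.
    Root 5: left subtree has 0 nodes { }, right has 1 {10}.

32 24 15 19 23 36 7 31 25 20 1 37 5 10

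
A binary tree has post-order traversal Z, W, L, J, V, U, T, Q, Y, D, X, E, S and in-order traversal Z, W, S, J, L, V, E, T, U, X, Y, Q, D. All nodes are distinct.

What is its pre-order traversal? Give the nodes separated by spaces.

The last element of post-order is the root; it splits in-order into left and right subtrees.
Root S: left subtree has 2 nodes {Z, W}, right has 10 {J, L, V, E, T, U, X, Y, Q, D}.
  Root W: left subtree has 1 node {Z}, right has 0 { }.
  Root E: left subtree has 3 nodes {J, L, V}, right has 6 {T, U, X, Y, Q, D}.
    Root V: left subtree has 2 nodes {J, L}, right has 0 { }.
      Root J: left subtree has 0 nodes { }, right has 1 {L}.
    Root X: left subtree has 2 nodes {T, U}, right has 3 {Y, Q, D}.
      Root T: left subtree has 0 nodes { }, right has 1 {U}.
      Root D: left subtree has 2 nodes {Y, Q}, right has 0 { }.
        Root Y: left subtree has 0 nodes { }, right has 1 {Q}.

S W Z E V J L X T U D Y Q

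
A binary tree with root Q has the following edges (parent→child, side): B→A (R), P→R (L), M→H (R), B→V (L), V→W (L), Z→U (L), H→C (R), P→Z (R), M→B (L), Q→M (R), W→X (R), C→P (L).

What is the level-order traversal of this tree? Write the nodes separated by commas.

Level-order visits nodes level by level from the root, left to right within each level.
Level 0: Q
Level 1: M
Level 2: B, H
Level 3: V, A, C
Level 4: W, P
Level 5: X, R, Z
Level 6: U

Q, M, B, H, V, A, C, W, P, X, R, Z, U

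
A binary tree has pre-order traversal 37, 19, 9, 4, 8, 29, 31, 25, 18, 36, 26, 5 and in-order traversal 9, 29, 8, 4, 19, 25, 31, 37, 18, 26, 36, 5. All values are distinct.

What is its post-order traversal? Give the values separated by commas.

29, 8, 4, 9, 25, 31, 19, 26, 5, 36, 18, 37

The first element of pre-order is the root; it splits in-order into left and right subtrees.
Root 37: left subtree has 7 nodes {9, 29, 8, 4, 19, 25, 31}, right has 4 {18, 26, 36, 5}.
  Root 19: left subtree has 4 nodes {9, 29, 8, 4}, right has 2 {25, 31}.
    Root 9: left subtree has 0 nodes { }, right has 3 {29, 8, 4}.
      Root 4: left subtree has 2 nodes {29, 8}, right has 0 { }.
        Root 8: left subtree has 1 node {29}, right has 0 { }.
    Root 31: left subtree has 1 node {25}, right has 0 { }.
  Root 18: left subtree has 0 nodes { }, right has 3 {26, 36, 5}.
    Root 36: left subtree has 1 node {26}, right has 1 {5}.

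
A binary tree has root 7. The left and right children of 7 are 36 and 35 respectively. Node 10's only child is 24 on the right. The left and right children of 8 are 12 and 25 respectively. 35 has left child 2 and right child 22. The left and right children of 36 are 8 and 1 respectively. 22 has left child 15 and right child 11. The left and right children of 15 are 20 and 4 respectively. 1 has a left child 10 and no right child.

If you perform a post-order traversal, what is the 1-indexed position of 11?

12

Post-order visits the left subtree, then the right subtree, then the node.
At 7: go left to 36.
  At 36: go left to 8.
    At 8: go left to 12.
      12 is a leaf — visit 12.
    At 8: go right to 25.
      25 is a leaf — visit 25.
    Visit 8.
  At 36: go right to 1.
    At 1: go left to 10.
      At 10: no left child.
      At 10: go right to 24.
        24 is a leaf — visit 24.
      Visit 10.
    At 1: no right child.
    Visit 1.
  Visit 36.
At 7: go right to 35.
  At 35: go left to 2.
    2 is a leaf — visit 2.
  At 35: go right to 22.
    At 22: go left to 15.
      At 15: go left to 20.
        20 is a leaf — visit 20.
      At 15: go right to 4.
        4 is a leaf — visit 4.
      Visit 15.
    At 22: go right to 11.
      11 is a leaf — visit 11.
    Visit 22.
  Visit 35.
Visit 7.
Full post-order sequence: 12, 25, 8, 24, 10, 1, 36, 2, 20, 4, 15, 11, 22, 35, 7.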